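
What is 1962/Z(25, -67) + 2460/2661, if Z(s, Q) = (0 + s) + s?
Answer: 890647/22175 ≈ 40.164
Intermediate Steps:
Z(s, Q) = 2*s (Z(s, Q) = s + s = 2*s)
1962/Z(25, -67) + 2460/2661 = 1962/((2*25)) + 2460/2661 = 1962/50 + 2460*(1/2661) = 1962*(1/50) + 820/887 = 981/25 + 820/887 = 890647/22175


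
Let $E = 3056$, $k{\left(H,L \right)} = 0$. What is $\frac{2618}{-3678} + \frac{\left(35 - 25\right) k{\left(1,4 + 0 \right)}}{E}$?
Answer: $- \frac{1309}{1839} \approx -0.7118$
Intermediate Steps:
$\frac{2618}{-3678} + \frac{\left(35 - 25\right) k{\left(1,4 + 0 \right)}}{E} = \frac{2618}{-3678} + \frac{\left(35 - 25\right) 0}{3056} = 2618 \left(- \frac{1}{3678}\right) + 10 \cdot 0 \cdot \frac{1}{3056} = - \frac{1309}{1839} + 0 \cdot \frac{1}{3056} = - \frac{1309}{1839} + 0 = - \frac{1309}{1839}$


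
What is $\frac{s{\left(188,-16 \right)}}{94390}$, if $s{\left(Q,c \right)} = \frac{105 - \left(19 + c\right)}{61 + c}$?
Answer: $\frac{17}{707925} \approx 2.4014 \cdot 10^{-5}$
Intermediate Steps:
$s{\left(Q,c \right)} = \frac{86 - c}{61 + c}$
$\frac{s{\left(188,-16 \right)}}{94390} = \frac{\frac{1}{61 - 16} \left(86 - -16\right)}{94390} = \frac{86 + 16}{45} \cdot \frac{1}{94390} = \frac{1}{45} \cdot 102 \cdot \frac{1}{94390} = \frac{34}{15} \cdot \frac{1}{94390} = \frac{17}{707925}$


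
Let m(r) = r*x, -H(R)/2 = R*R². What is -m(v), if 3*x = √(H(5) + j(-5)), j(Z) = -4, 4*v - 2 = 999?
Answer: -1001*I*√254/12 ≈ -1329.4*I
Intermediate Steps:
v = 1001/4 (v = ½ + (¼)*999 = ½ + 999/4 = 1001/4 ≈ 250.25)
H(R) = -2*R³ (H(R) = -2*R*R² = -2*R³)
x = I*√254/3 (x = √(-2*5³ - 4)/3 = √(-2*125 - 4)/3 = √(-250 - 4)/3 = √(-254)/3 = (I*√254)/3 = I*√254/3 ≈ 5.3125*I)
m(r) = I*r*√254/3 (m(r) = r*(I*√254/3) = I*r*√254/3)
-m(v) = -I*1001*√254/(3*4) = -1001*I*√254/12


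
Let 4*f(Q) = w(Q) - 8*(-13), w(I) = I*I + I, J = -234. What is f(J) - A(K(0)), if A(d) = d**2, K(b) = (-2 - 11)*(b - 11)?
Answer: -13585/2 ≈ -6792.5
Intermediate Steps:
w(I) = I + I**2 (w(I) = I**2 + I = I + I**2)
K(b) = 143 - 13*b (K(b) = -13*(-11 + b) = 143 - 13*b)
f(Q) = 26 + Q*(1 + Q)/4 (f(Q) = (Q*(1 + Q) - 8*(-13))/4 = (Q*(1 + Q) + 104)/4 = (104 + Q*(1 + Q))/4 = 26 + Q*(1 + Q)/4)
f(J) - A(K(0)) = (26 + (1/4)*(-234)*(1 - 234)) - (143 - 13*0)**2 = (26 + (1/4)*(-234)*(-233)) - (143 + 0)**2 = (26 + 27261/2) - 1*143**2 = 27313/2 - 1*20449 = 27313/2 - 20449 = -13585/2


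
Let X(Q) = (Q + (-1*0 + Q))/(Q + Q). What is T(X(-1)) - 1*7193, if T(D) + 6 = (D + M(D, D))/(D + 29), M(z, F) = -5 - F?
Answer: -43195/6 ≈ -7199.2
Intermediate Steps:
X(Q) = 1 (X(Q) = (Q + (0 + Q))/((2*Q)) = (Q + Q)*(1/(2*Q)) = (2*Q)*(1/(2*Q)) = 1)
T(D) = -6 - 5/(29 + D) (T(D) = -6 + (D + (-5 - D))/(D + 29) = -6 - 5/(29 + D))
T(X(-1)) - 1*7193 = (-179 - 6*1)/(29 + 1) - 1*7193 = (-179 - 6)/30 - 7193 = (1/30)*(-185) - 7193 = -37/6 - 7193 = -43195/6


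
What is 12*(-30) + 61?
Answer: -299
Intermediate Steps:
12*(-30) + 61 = -360 + 61 = -299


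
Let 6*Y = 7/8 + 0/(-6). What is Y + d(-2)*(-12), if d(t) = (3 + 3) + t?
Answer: -2297/48 ≈ -47.854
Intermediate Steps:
Y = 7/48 (Y = (7/8 + 0/(-6))/6 = (7*(1/8) + 0*(-1/6))/6 = (7/8 + 0)/6 = (1/6)*(7/8) = 7/48 ≈ 0.14583)
d(t) = 6 + t
Y + d(-2)*(-12) = 7/48 + (6 - 2)*(-12) = 7/48 + 4*(-12) = 7/48 - 48 = -2297/48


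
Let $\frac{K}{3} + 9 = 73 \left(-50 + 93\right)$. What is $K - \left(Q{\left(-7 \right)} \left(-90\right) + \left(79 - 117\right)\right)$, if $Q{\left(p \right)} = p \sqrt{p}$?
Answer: $9428 - 630 i \sqrt{7} \approx 9428.0 - 1666.8 i$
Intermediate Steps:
$Q{\left(p \right)} = p^{\frac{3}{2}}$
$K = 9390$ ($K = -27 + 3 \cdot 73 \left(-50 + 93\right) = -27 + 3 \cdot 73 \cdot 43 = -27 + 3 \cdot 3139 = -27 + 9417 = 9390$)
$K - \left(Q{\left(-7 \right)} \left(-90\right) + \left(79 - 117\right)\right) = 9390 - \left(\left(-7\right)^{\frac{3}{2}} \left(-90\right) + \left(79 - 117\right)\right) = 9390 - \left(- 7 i \sqrt{7} \left(-90\right) + \left(79 - 117\right)\right) = 9390 - \left(630 i \sqrt{7} - 38\right) = 9390 - \left(-38 + 630 i \sqrt{7}\right) = 9390 + \left(38 - 630 i \sqrt{7}\right) = 9428 - 630 i \sqrt{7}$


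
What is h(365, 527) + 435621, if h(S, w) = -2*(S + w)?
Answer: 433837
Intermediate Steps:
h(S, w) = -2*S - 2*w
h(365, 527) + 435621 = (-2*365 - 2*527) + 435621 = (-730 - 1054) + 435621 = -1784 + 435621 = 433837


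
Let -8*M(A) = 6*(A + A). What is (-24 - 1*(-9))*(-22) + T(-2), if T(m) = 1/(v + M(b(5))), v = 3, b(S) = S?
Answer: 2968/9 ≈ 329.78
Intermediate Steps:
M(A) = -3*A/2 (M(A) = -3*(A + A)/4 = -3*2*A/4 = -3*A/2)
T(m) = -2/9 (T(m) = 1/(3 - 3/2*5) = 1/(3 - 15/2) = 1/(-9/2) = -2/9)
(-24 - 1*(-9))*(-22) + T(-2) = (-24 - 1*(-9))*(-22) - 2/9 = (-24 + 9)*(-22) - 2/9 = -15*(-22) - 2/9 = 330 - 2/9 = 2968/9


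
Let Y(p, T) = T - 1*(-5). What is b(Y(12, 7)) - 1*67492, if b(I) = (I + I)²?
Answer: -66916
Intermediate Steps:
Y(p, T) = 5 + T (Y(p, T) = T + 5 = 5 + T)
b(I) = 4*I² (b(I) = (2*I)² = 4*I²)
b(Y(12, 7)) - 1*67492 = 4*(5 + 7)² - 1*67492 = 4*12² - 67492 = 4*144 - 67492 = 576 - 67492 = -66916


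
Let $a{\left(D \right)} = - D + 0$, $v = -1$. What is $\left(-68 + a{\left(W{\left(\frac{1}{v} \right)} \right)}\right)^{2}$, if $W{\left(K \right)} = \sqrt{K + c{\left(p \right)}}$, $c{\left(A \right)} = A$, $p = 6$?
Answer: $\left(68 + \sqrt{5}\right)^{2} \approx 4933.1$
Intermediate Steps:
$W{\left(K \right)} = \sqrt{6 + K}$ ($W{\left(K \right)} = \sqrt{K + 6} = \sqrt{6 + K}$)
$a{\left(D \right)} = - D$
$\left(-68 + a{\left(W{\left(\frac{1}{v} \right)} \right)}\right)^{2} = \left(-68 - \sqrt{6 + \frac{1}{-1}}\right)^{2} = \left(-68 - \sqrt{6 - 1}\right)^{2} = \left(-68 - \sqrt{5}\right)^{2}$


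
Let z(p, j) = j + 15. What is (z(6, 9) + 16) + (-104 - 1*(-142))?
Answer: 78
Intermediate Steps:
z(p, j) = 15 + j
(z(6, 9) + 16) + (-104 - 1*(-142)) = ((15 + 9) + 16) + (-104 - 1*(-142)) = (24 + 16) + (-104 + 142) = 40 + 38 = 78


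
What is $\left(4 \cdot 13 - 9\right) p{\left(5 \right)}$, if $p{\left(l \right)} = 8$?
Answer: $344$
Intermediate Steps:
$\left(4 \cdot 13 - 9\right) p{\left(5 \right)} = \left(4 \cdot 13 - 9\right) 8 = \left(52 - 9\right) 8 = 43 \cdot 8 = 344$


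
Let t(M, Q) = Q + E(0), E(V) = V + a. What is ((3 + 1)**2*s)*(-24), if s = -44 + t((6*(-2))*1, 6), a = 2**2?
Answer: 13056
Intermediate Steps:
a = 4
E(V) = 4 + V (E(V) = V + 4 = 4 + V)
t(M, Q) = 4 + Q (t(M, Q) = Q + (4 + 0) = Q + 4 = 4 + Q)
s = -34 (s = -44 + (4 + 6) = -44 + 10 = -34)
((3 + 1)**2*s)*(-24) = ((3 + 1)**2*(-34))*(-24) = (4**2*(-34))*(-24) = (16*(-34))*(-24) = -544*(-24) = 13056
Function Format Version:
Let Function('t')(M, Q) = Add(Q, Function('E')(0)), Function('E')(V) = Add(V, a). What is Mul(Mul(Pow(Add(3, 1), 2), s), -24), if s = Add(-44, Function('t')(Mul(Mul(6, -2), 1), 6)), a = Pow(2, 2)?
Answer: 13056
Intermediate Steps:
a = 4
Function('E')(V) = Add(4, V) (Function('E')(V) = Add(V, 4) = Add(4, V))
Function('t')(M, Q) = Add(4, Q) (Function('t')(M, Q) = Add(Q, Add(4, 0)) = Add(Q, 4) = Add(4, Q))
s = -34 (s = Add(-44, Add(4, 6)) = Add(-44, 10) = -34)
Mul(Mul(Pow(Add(3, 1), 2), s), -24) = Mul(Mul(Pow(Add(3, 1), 2), -34), -24) = Mul(Mul(Pow(4, 2), -34), -24) = Mul(Mul(16, -34), -24) = Mul(-544, -24) = 13056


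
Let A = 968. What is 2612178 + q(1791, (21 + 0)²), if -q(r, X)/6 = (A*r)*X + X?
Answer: -4584728916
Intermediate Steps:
q(r, X) = -6*X - 5808*X*r (q(r, X) = -6*((968*r)*X + X) = -6*(968*X*r + X) = -6*(X + 968*X*r) = -6*X - 5808*X*r)
2612178 + q(1791, (21 + 0)²) = 2612178 - 6*(21 + 0)²*(1 + 968*1791) = 2612178 - 6*21²*(1 + 1733688) = 2612178 - 6*441*1733689 = 2612178 - 4587341094 = -4584728916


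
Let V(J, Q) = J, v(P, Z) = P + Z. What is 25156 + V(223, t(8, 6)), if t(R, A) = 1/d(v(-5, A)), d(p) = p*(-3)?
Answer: 25379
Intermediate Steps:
d(p) = -3*p
t(R, A) = 1/(15 - 3*A) (t(R, A) = 1/(-3*(-5 + A)) = 1/(15 - 3*A))
25156 + V(223, t(8, 6)) = 25156 + 223 = 25379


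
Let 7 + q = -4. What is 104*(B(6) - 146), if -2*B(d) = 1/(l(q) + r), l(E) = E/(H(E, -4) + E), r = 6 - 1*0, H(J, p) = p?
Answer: -1534364/101 ≈ -15192.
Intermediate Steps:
r = 6 (r = 6 + 0 = 6)
q = -11 (q = -7 - 4 = -11)
l(E) = E/(-4 + E)
B(d) = -15/202 (B(d) = -1/(2*(-11/(-4 - 11) + 6)) = -1/(2*(-11/(-15) + 6)) = -1/(2*(-11*(-1/15) + 6)) = -1/(2*(11/15 + 6)) = -1/(2*101/15) = -1/2*15/101 = -15/202)
104*(B(6) - 146) = 104*(-15/202 - 146) = 104*(-29507/202) = -1534364/101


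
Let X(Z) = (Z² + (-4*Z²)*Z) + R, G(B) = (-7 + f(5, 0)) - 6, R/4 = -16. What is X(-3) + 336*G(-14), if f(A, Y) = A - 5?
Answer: -4315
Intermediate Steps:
R = -64 (R = 4*(-16) = -64)
f(A, Y) = -5 + A
G(B) = -13 (G(B) = (-7 + (-5 + 5)) - 6 = (-7 + 0) - 6 = -7 - 6 = -13)
X(Z) = -64 + Z² - 4*Z³ (X(Z) = (Z² + (-4*Z²)*Z) - 64 = (Z² - 4*Z³) - 64 = -64 + Z² - 4*Z³)
X(-3) + 336*G(-14) = (-64 + (-3)² - 4*(-3)³) + 336*(-13) = (-64 + 9 - 4*(-27)) - 4368 = (-64 + 9 + 108) - 4368 = 53 - 4368 = -4315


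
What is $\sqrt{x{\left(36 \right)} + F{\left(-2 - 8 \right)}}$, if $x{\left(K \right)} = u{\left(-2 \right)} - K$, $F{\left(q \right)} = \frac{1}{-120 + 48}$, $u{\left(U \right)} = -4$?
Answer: $\frac{i \sqrt{5762}}{12} \approx 6.3257 i$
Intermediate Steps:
$F{\left(q \right)} = - \frac{1}{72}$ ($F{\left(q \right)} = \frac{1}{-72} = - \frac{1}{72}$)
$x{\left(K \right)} = -4 - K$
$\sqrt{x{\left(36 \right)} + F{\left(-2 - 8 \right)}} = \sqrt{\left(-4 - 36\right) - \frac{1}{72}} = \sqrt{-40 - \frac{1}{72}} = \sqrt{- \frac{2881}{72}} = \frac{i \sqrt{5762}}{12}$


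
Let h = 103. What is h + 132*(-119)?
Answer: -15605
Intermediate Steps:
h + 132*(-119) = 103 + 132*(-119) = 103 - 15708 = -15605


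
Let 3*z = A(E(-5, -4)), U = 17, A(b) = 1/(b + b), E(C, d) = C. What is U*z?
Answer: -17/30 ≈ -0.56667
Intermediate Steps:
A(b) = 1/(2*b)
z = -1/30 (z = ((½)/(-5))/3 = ((½)*(-⅕))/3 = (⅓)*(-⅒) = -1/30 ≈ -0.033333)
U*z = 17*(-1/30) = -17/30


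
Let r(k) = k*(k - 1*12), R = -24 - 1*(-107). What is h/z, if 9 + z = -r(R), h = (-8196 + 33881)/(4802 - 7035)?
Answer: 2335/1198106 ≈ 0.0019489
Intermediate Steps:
R = 83 (R = -24 + 107 = 83)
h = -2335/203 (h = 25685/(-2233) = 25685*(-1/2233) = -2335/203 ≈ -11.502)
r(k) = k*(-12 + k) (r(k) = k*(k - 12) = k*(-12 + k))
z = -5902 (z = -9 - 83*(-12 + 83) = -9 - 83*71 = -9 - 1*5893 = -9 - 5893 = -5902)
h/z = -2335/203/(-5902) = -2335/203*(-1/5902) = 2335/1198106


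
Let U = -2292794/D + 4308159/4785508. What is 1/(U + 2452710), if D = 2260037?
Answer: 831955780292/2040546166834969207 ≈ 4.0771e-7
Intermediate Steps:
U = -95045022113/831955780292 (U = -2292794/2260037 + 4308159/4785508 = -95045022113/831955780292 ≈ -0.11424)
1/(U + 2452710) = 1/(-95045022113/831955780292 + 2452710) = 1/(2040546166834969207/831955780292) = 831955780292/2040546166834969207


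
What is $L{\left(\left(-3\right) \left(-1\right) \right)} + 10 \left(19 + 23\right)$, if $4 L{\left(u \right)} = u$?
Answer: $\frac{1683}{4} \approx 420.75$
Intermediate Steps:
$L{\left(u \right)} = \frac{u}{4}$
$L{\left(\left(-3\right) \left(-1\right) \right)} + 10 \left(19 + 23\right) = \frac{\left(-3\right) \left(-1\right)}{4} + 10 \left(19 + 23\right) = \frac{1}{4} \cdot 3 + 10 \cdot 42 = \frac{3}{4} + 420 = \frac{1683}{4}$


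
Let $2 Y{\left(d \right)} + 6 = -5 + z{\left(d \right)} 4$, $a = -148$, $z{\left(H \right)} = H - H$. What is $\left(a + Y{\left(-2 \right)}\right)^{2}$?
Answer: $\frac{94249}{4} \approx 23562.0$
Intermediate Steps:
$z{\left(H \right)} = 0$
$Y{\left(d \right)} = - \frac{11}{2}$ ($Y{\left(d \right)} = -3 + \frac{-5 + 0 \cdot 4}{2} = -3 + \frac{-5 + 0}{2} = -3 + \frac{1}{2} \left(-5\right) = -3 - \frac{5}{2} = - \frac{11}{2}$)
$\left(a + Y{\left(-2 \right)}\right)^{2} = \left(-148 - \frac{11}{2}\right)^{2} = \left(- \frac{307}{2}\right)^{2} = \frac{94249}{4}$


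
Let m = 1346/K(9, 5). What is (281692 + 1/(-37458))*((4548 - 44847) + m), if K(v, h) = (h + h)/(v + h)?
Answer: -405336220740451/37458 ≈ -1.0821e+10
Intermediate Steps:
K(v, h) = 2*h/(h + v) (K(v, h) = (2*h)/(h + v) = 2*h/(h + v))
m = 9422/5 (m = 1346/((2*5/(5 + 9))) = 1346/((2*5/14)) = 1346/((2*5*(1/14))) = 1346/(5/7) = 1346*(7/5) = 9422/5 ≈ 1884.4)
(281692 + 1/(-37458))*((4548 - 44847) + m) = (281692 + 1/(-37458))*((4548 - 44847) + 9422/5) = (281692 - 1/37458)*(-40299 + 9422/5) = (10551618935/37458)*(-192073/5) = -405336220740451/37458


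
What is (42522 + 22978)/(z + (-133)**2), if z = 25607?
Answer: 16375/10824 ≈ 1.5128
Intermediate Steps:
(42522 + 22978)/(z + (-133)**2) = (42522 + 22978)/(25607 + (-133)**2) = 65500/(25607 + 17689) = 65500/43296 = 65500*(1/43296) = 16375/10824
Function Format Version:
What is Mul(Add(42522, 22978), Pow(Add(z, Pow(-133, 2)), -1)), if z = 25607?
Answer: Rational(16375, 10824) ≈ 1.5128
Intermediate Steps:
Mul(Add(42522, 22978), Pow(Add(z, Pow(-133, 2)), -1)) = Mul(Add(42522, 22978), Pow(Add(25607, Pow(-133, 2)), -1)) = Mul(65500, Pow(Add(25607, 17689), -1)) = Mul(65500, Pow(43296, -1)) = Mul(65500, Rational(1, 43296)) = Rational(16375, 10824)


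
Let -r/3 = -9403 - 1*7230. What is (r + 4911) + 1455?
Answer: 56265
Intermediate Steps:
r = 49899 (r = -3*(-9403 - 1*7230) = -3*(-9403 - 7230) = -3*(-16633) = 49899)
(r + 4911) + 1455 = (49899 + 4911) + 1455 = 54810 + 1455 = 56265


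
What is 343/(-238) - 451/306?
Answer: -446/153 ≈ -2.9150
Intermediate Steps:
343/(-238) - 451/306 = 343*(-1/238) - 451*1/306 = -49/34 - 451/306 = -446/153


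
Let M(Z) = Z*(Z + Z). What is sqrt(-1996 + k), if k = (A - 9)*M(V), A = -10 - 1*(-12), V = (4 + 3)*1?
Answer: 3*I*sqrt(298) ≈ 51.788*I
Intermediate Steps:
V = 7 (V = 7*1 = 7)
M(Z) = 2*Z**2 (M(Z) = Z*(2*Z) = 2*Z**2)
A = 2 (A = -10 + 12 = 2)
k = -686 (k = (2 - 9)*(2*7**2) = -14*49 = -7*98 = -686)
sqrt(-1996 + k) = sqrt(-1996 - 686) = sqrt(-2682) = 3*I*sqrt(298)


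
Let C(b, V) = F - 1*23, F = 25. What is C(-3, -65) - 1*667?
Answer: -665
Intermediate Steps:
C(b, V) = 2 (C(b, V) = 25 - 1*23 = 25 - 23 = 2)
C(-3, -65) - 1*667 = 2 - 1*667 = 2 - 667 = -665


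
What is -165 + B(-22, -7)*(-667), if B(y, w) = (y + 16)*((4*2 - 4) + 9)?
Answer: 51861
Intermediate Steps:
B(y, w) = 208 + 13*y (B(y, w) = (16 + y)*((8 - 4) + 9) = (16 + y)*(4 + 9) = (16 + y)*13 = 208 + 13*y)
-165 + B(-22, -7)*(-667) = -165 + (208 + 13*(-22))*(-667) = -165 + (208 - 286)*(-667) = -165 - 78*(-667) = -165 + 52026 = 51861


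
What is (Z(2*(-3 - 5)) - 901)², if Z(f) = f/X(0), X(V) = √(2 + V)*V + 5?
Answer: 20439441/25 ≈ 8.1758e+5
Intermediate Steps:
X(V) = 5 + V*√(2 + V) (X(V) = V*√(2 + V) + 5 = 5 + V*√(2 + V))
Z(f) = f/5 (Z(f) = f/(5 + 0*√(2 + 0)) = f/(5 + 0*√2) = f/(5 + 0) = f/5)
(Z(2*(-3 - 5)) - 901)² = ((2*(-3 - 5))/5 - 901)² = ((2*(-8))/5 - 901)² = ((⅕)*(-16) - 901)² = (-16/5 - 901)² = (-4521/5)² = 20439441/25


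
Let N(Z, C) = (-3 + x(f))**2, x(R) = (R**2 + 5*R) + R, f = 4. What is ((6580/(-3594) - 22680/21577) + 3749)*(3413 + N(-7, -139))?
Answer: 231530876002054/12924623 ≈ 1.7914e+7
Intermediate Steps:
x(R) = R**2 + 6*R
N(Z, C) = 1369 (N(Z, C) = (-3 + 4*(6 + 4))**2 = (-3 + 4*10)**2 = (-3 + 40)**2 = 37**2 = 1369)
((6580/(-3594) - 22680/21577) + 3749)*(3413 + N(-7, -139)) = ((6580/(-3594) - 22680/21577) + 3749)*(3413 + 1369) = ((6580*(-1/3594) - 22680*1/21577) + 3749)*4782 = ((-3290/1797 - 22680/21577) + 3749)*4782 = (-111744290/38773869 + 3749)*4782 = (145251490591/38773869)*4782 = 231530876002054/12924623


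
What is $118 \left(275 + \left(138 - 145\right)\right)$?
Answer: $31624$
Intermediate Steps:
$118 \left(275 + \left(138 - 145\right)\right) = 118 \left(275 - 7\right) = 118 \cdot 268 = 31624$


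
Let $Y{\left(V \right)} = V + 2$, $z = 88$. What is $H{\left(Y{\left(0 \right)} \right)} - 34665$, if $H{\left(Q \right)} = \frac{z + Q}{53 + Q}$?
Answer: $- \frac{381297}{11} \approx -34663.0$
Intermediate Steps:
$Y{\left(V \right)} = 2 + V$
$H{\left(Q \right)} = \frac{88 + Q}{53 + Q}$
$H{\left(Y{\left(0 \right)} \right)} - 34665 = \frac{88 + \left(2 + 0\right)}{53 + \left(2 + 0\right)} - 34665 = \frac{88 + 2}{53 + 2} - 34665 = \frac{1}{55} \cdot 90 - 34665 = \frac{18}{11} - 34665 = - \frac{381297}{11}$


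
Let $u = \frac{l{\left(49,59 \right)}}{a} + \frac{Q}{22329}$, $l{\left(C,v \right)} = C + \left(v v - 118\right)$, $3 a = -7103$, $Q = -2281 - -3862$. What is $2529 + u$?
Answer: $\frac{133629790474}{52867629} \approx 2527.6$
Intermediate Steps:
$Q = 1581$ ($Q = -2281 + 3862 = 1581$)
$a = - \frac{7103}{3}$ ($a = \frac{1}{3} \left(-7103\right) = - \frac{7103}{3} \approx -2367.7$)
$l{\left(C,v \right)} = -118 + C + v^{2}$ ($l{\left(C,v \right)} = C + \left(v^{2} - 118\right) = C + \left(-118 + v^{2}\right) = -118 + C + v^{2}$)
$u = - \frac{72443267}{52867629}$ ($u = \frac{-118 + 49 + 59^{2}}{- \frac{7103}{3}} + \frac{1581}{22329} = \left(-118 + 49 + 3481\right) \left(- \frac{3}{7103}\right) + 1581 \cdot \frac{1}{22329} = 3412 \left(- \frac{3}{7103}\right) + \frac{527}{7443} = - \frac{10236}{7103} + \frac{527}{7443} = - \frac{72443267}{52867629} \approx -1.3703$)
$2529 + u = 2529 - \frac{72443267}{52867629} = \frac{133629790474}{52867629}$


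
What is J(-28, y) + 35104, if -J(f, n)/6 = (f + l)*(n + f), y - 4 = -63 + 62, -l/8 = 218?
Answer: -230696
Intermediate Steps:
l = -1744 (l = -8*218 = -1744)
y = 3 (y = 4 + (-63 + 62) = 4 - 1 = 3)
J(f, n) = -6*(-1744 + f)*(f + n) (J(f, n) = -6*(f - 1744)*(n + f) = -6*(-1744 + f)*(f + n))
J(-28, y) + 35104 = (-6*(-28)² + 10464*(-28) + 10464*3 - 6*(-28)*3) + 35104 = (-6*784 - 292992 + 31392 + 504) + 35104 = (-4704 - 292992 + 31392 + 504) + 35104 = -265800 + 35104 = -230696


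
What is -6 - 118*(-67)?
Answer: 7900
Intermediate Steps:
-6 - 118*(-67) = -6 + 7906 = 7900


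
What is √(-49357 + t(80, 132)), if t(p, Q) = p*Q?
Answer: I*√38797 ≈ 196.97*I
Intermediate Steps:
t(p, Q) = Q*p
√(-49357 + t(80, 132)) = √(-49357 + 132*80) = √(-49357 + 10560) = √(-38797) = I*√38797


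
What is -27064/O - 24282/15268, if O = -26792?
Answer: -872611/1503898 ≈ -0.58023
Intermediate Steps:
-27064/O - 24282/15268 = -27064/(-26792) - 24282/15268 = -27064*(-1/26792) - 24282*1/15268 = 199/197 - 12141/7634 = -872611/1503898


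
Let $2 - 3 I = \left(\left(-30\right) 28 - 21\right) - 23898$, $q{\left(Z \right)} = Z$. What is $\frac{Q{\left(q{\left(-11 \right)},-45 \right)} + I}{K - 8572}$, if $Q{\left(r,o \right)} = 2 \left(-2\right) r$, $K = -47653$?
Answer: $- \frac{24893}{168675} \approx -0.14758$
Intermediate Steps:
$I = \frac{24761}{3}$ ($I = \frac{2}{3} - \frac{\left(\left(-30\right) 28 - 21\right) - 23898}{3} = \frac{2}{3} - \frac{\left(-840 - 21\right) - 23898}{3} = \frac{2}{3} - \frac{-861 - 23898}{3} = \frac{2}{3} - -8253 = \frac{2}{3} + 8253 = \frac{24761}{3} \approx 8253.7$)
$Q{\left(r,o \right)} = - 4 r$
$\frac{Q{\left(q{\left(-11 \right)},-45 \right)} + I}{K - 8572} = \frac{\left(-4\right) \left(-11\right) + \frac{24761}{3}}{-47653 - 8572} = \frac{44 + \frac{24761}{3}}{-56225} = \frac{24893}{3} \left(- \frac{1}{56225}\right) = - \frac{24893}{168675}$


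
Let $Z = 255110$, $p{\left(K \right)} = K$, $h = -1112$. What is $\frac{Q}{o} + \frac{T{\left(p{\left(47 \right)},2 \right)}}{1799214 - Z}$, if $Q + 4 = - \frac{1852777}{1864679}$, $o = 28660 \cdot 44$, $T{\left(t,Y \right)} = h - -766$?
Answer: $- \frac{103496794564829}{453857486241360080} \approx -0.00022804$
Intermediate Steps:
$T{\left(t,Y \right)} = -346$ ($T{\left(t,Y \right)} = -1112 - -766 = -1112 + 766 = -346$)
$o = 1261040$
$Q = - \frac{9311493}{1864679}$ ($Q = -4 - \frac{1852777}{1864679} = - \frac{9311493}{1864679} \approx -4.9936$)
$\frac{Q}{o} + \frac{T{\left(p{\left(47 \right)},2 \right)}}{1799214 - Z} = - \frac{9311493}{1864679 \cdot 1261040} - \frac{346}{1799214 - 255110} = \left(- \frac{9311493}{1864679}\right) \frac{1}{1261040} - \frac{346}{1799214 - 255110} = - \frac{9311493}{2351434806160} - \frac{346}{1544104} = - \frac{9311493}{2351434806160} - \frac{173}{772052} = - \frac{103496794564829}{453857486241360080}$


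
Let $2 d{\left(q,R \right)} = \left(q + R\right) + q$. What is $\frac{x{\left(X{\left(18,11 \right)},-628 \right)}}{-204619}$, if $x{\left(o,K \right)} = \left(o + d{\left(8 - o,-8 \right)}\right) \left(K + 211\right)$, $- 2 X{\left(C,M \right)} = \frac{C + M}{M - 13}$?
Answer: $\frac{1668}{204619} \approx 0.0081517$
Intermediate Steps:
$X{\left(C,M \right)} = - \frac{C + M}{2 \left(-13 + M\right)}$ ($X{\left(C,M \right)} = - \frac{\left(C + M\right) \frac{1}{M - 13}}{2} = - \frac{\left(C + M\right) \frac{1}{-13 + M}}{2} = - \frac{\frac{1}{-13 + M} \left(C + M\right)}{2} = - \frac{C + M}{2 \left(-13 + M\right)}$)
$d{\left(q,R \right)} = q + \frac{R}{2}$ ($d{\left(q,R \right)} = \frac{\left(q + R\right) + q}{2} = \frac{\left(R + q\right) + q}{2} = \frac{R + 2 q}{2} = q + \frac{R}{2}$)
$x{\left(o,K \right)} = 844 + 4 K$ ($x{\left(o,K \right)} = \left(o + \left(\left(8 - o\right) + \frac{1}{2} \left(-8\right)\right)\right) \left(K + 211\right) = \left(o - \left(-4 + o\right)\right) \left(211 + K\right) = 4 \left(211 + K\right) = 844 + 4 K$)
$\frac{x{\left(X{\left(18,11 \right)},-628 \right)}}{-204619} = \frac{844 + 4 \left(-628\right)}{-204619} = \left(844 - 2512\right) \left(- \frac{1}{204619}\right) = \left(-1668\right) \left(- \frac{1}{204619}\right) = \frac{1668}{204619}$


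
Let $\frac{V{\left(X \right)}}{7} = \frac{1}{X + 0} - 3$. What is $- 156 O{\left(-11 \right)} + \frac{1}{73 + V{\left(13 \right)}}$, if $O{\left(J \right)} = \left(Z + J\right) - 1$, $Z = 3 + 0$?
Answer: $\frac{958945}{683} \approx 1404.0$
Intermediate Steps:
$Z = 3$
$O{\left(J \right)} = 2 + J$ ($O{\left(J \right)} = \left(3 + J\right) - 1 = 2 + J$)
$V{\left(X \right)} = -21 + \frac{7}{X}$ ($V{\left(X \right)} = 7 \left(\frac{1}{X + 0} - 3\right) = 7 \left(\frac{1}{X} - 3\right) = 7 \left(-3 + \frac{1}{X}\right) = -21 + \frac{7}{X}$)
$- 156 O{\left(-11 \right)} + \frac{1}{73 + V{\left(13 \right)}} = - 156 \left(2 - 11\right) + \frac{1}{73 - \left(21 - \frac{7}{13}\right)} = \left(-156\right) \left(-9\right) + \frac{1}{73 + \left(-21 + 7 \cdot \frac{1}{13}\right)} = 1404 + \frac{1}{73 + \left(-21 + \frac{7}{13}\right)} = 1404 + \frac{1}{73 - \frac{266}{13}} = 1404 + \frac{1}{\frac{683}{13}} = 1404 + \frac{13}{683} = \frac{958945}{683}$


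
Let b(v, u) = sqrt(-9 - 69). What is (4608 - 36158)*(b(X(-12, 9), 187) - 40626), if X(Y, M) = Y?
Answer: 1281750300 - 31550*I*sqrt(78) ≈ 1.2818e+9 - 2.7864e+5*I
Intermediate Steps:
b(v, u) = I*sqrt(78) (b(v, u) = sqrt(-78) = I*sqrt(78))
(4608 - 36158)*(b(X(-12, 9), 187) - 40626) = (4608 - 36158)*(I*sqrt(78) - 40626) = -31550*(-40626 + I*sqrt(78)) = 1281750300 - 31550*I*sqrt(78)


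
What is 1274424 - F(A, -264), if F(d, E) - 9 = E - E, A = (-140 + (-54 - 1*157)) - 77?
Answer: 1274415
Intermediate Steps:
A = -428 (A = (-140 + (-54 - 157)) - 77 = (-140 - 211) - 77 = -351 - 77 = -428)
F(d, E) = 9 (F(d, E) = 9 + (E - E) = 9 + 0 = 9)
1274424 - F(A, -264) = 1274424 - 1*9 = 1274424 - 9 = 1274415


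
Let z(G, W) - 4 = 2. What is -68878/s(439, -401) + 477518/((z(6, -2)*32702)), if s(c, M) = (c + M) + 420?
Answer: -3323996723/22466274 ≈ -147.96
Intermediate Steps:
s(c, M) = 420 + M + c (s(c, M) = (M + c) + 420 = 420 + M + c)
z(G, W) = 6 (z(G, W) = 4 + 2 = 6)
-68878/s(439, -401) + 477518/((z(6, -2)*32702)) = -68878/(420 - 401 + 439) + 477518/((6*32702)) = -68878/458 + 477518/196212 = -68878*1/458 + 477518*(1/196212) = -34439/229 + 238759/98106 = -3323996723/22466274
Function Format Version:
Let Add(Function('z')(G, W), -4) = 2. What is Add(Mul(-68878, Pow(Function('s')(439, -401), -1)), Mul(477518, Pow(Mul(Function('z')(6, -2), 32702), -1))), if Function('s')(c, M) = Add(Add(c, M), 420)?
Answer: Rational(-3323996723, 22466274) ≈ -147.96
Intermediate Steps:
Function('s')(c, M) = Add(420, M, c) (Function('s')(c, M) = Add(Add(M, c), 420) = Add(420, M, c))
Function('z')(G, W) = 6 (Function('z')(G, W) = Add(4, 2) = 6)
Add(Mul(-68878, Pow(Function('s')(439, -401), -1)), Mul(477518, Pow(Mul(Function('z')(6, -2), 32702), -1))) = Add(Mul(-68878, Pow(Add(420, -401, 439), -1)), Mul(477518, Pow(Mul(6, 32702), -1))) = Add(Mul(-68878, Pow(458, -1)), Mul(477518, Pow(196212, -1))) = Add(Mul(-68878, Rational(1, 458)), Mul(477518, Rational(1, 196212))) = Add(Rational(-34439, 229), Rational(238759, 98106)) = Rational(-3323996723, 22466274)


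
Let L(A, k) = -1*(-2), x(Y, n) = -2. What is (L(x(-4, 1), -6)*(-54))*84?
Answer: -9072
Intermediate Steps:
L(A, k) = 2
(L(x(-4, 1), -6)*(-54))*84 = (2*(-54))*84 = -108*84 = -9072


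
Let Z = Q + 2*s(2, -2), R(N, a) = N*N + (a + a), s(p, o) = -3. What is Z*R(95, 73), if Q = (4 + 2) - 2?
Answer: -18342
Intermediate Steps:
Q = 4 (Q = 6 - 2 = 4)
R(N, a) = N**2 + 2*a
Z = -2 (Z = 4 + 2*(-3) = 4 - 6 = -2)
Z*R(95, 73) = -2*(95**2 + 2*73) = -2*(9025 + 146) = -2*9171 = -18342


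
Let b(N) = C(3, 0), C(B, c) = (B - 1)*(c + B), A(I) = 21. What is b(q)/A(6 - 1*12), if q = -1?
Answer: 2/7 ≈ 0.28571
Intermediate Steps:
C(B, c) = (-1 + B)*(B + c)
b(N) = 6 (b(N) = 3² - 1*3 - 1*0 + 3*0 = 9 - 3 + 0 + 0 = 6)
b(q)/A(6 - 1*12) = 6/21 = 6*(1/21) = 2/7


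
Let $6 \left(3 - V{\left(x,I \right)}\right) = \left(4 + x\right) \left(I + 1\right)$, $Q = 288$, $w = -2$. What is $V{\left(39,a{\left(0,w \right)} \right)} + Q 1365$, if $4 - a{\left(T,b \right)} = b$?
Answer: $\frac{2358437}{6} \approx 3.9307 \cdot 10^{5}$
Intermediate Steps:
$a{\left(T,b \right)} = 4 - b$
$V{\left(x,I \right)} = 3 - \frac{\left(1 + I\right) \left(4 + x\right)}{6}$ ($V{\left(x,I \right)} = 3 - \frac{\left(4 + x\right) \left(I + 1\right)}{6} = 3 - \frac{\left(4 + x\right) \left(1 + I\right)}{6} = 3 - \frac{\left(1 + I\right) \left(4 + x\right)}{6}$)
$V{\left(39,a{\left(0,w \right)} \right)} + Q 1365 = \left(\frac{7}{3} - \frac{2 \left(4 - -2\right)}{3} - \frac{13}{2} - \frac{1}{6} \left(4 - -2\right) 39\right) + 288 \cdot 1365 = \left(\frac{7}{3} - \frac{2 \left(4 + 2\right)}{3} - \frac{13}{2} - \frac{1}{6} \left(4 + 2\right) 39\right) + 393120 = \left(\frac{7}{3} - 4 - \frac{13}{2} - 1 \cdot 39\right) + 393120 = \left(\frac{7}{3} - 4 - \frac{13}{2} - 39\right) + 393120 = - \frac{283}{6} + 393120 = \frac{2358437}{6}$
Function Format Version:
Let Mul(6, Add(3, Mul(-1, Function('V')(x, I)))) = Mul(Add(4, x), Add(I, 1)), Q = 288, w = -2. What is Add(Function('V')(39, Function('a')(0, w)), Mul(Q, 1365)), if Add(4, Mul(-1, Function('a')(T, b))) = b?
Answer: Rational(2358437, 6) ≈ 3.9307e+5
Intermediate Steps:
Function('a')(T, b) = Add(4, Mul(-1, b))
Function('V')(x, I) = Add(3, Mul(Rational(-1, 6), Add(1, I), Add(4, x))) (Function('V')(x, I) = Add(3, Mul(Rational(-1, 6), Mul(Add(4, x), Add(I, 1)))) = Add(3, Mul(Rational(-1, 6), Mul(Add(4, x), Add(1, I)))) = Add(3, Mul(Rational(-1, 6), Mul(Add(1, I), Add(4, x)))) = Add(3, Mul(Rational(-1, 6), Add(1, I), Add(4, x))))
Add(Function('V')(39, Function('a')(0, w)), Mul(Q, 1365)) = Add(Add(Rational(7, 3), Mul(Rational(-2, 3), Add(4, Mul(-1, -2))), Mul(Rational(-1, 6), 39), Mul(Rational(-1, 6), Add(4, Mul(-1, -2)), 39)), Mul(288, 1365)) = Add(Add(Rational(7, 3), Mul(Rational(-2, 3), Add(4, 2)), Rational(-13, 2), Mul(Rational(-1, 6), Add(4, 2), 39)), 393120) = Add(Add(Rational(7, 3), Mul(Rational(-2, 3), 6), Rational(-13, 2), Mul(Rational(-1, 6), 6, 39)), 393120) = Add(Add(Rational(7, 3), -4, Rational(-13, 2), -39), 393120) = Add(Rational(-283, 6), 393120) = Rational(2358437, 6)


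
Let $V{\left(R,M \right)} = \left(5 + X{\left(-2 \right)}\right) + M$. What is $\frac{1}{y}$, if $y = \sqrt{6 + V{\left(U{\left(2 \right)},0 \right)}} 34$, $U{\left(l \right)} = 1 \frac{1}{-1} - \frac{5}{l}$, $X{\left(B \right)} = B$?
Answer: $\frac{1}{102} \approx 0.0098039$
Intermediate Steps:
$U{\left(l \right)} = -1 - \frac{5}{l}$ ($U{\left(l \right)} = 1 \left(-1\right) - \frac{5}{l} = -1 - \frac{5}{l}$)
$V{\left(R,M \right)} = 3 + M$ ($V{\left(R,M \right)} = \left(5 - 2\right) + M = 3 + M$)
$y = 102$ ($y = \sqrt{6 + \left(3 + 0\right)} 34 = \sqrt{6 + 3} \cdot 34 = \sqrt{9} \cdot 34 = 3 \cdot 34 = 102$)
$\frac{1}{y} = \frac{1}{102}$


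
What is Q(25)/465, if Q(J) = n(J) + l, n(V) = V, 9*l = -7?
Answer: 218/4185 ≈ 0.052091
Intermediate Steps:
l = -7/9 (l = (1/9)*(-7) = -7/9 ≈ -0.77778)
Q(J) = -7/9 + J (Q(J) = J - 7/9 = -7/9 + J)
Q(25)/465 = (-7/9 + 25)/465 = (218/9)*(1/465) = 218/4185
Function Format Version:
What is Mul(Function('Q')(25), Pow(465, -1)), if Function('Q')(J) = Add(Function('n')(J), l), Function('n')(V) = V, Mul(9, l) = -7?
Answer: Rational(218, 4185) ≈ 0.052091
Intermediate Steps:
l = Rational(-7, 9) (l = Mul(Rational(1, 9), -7) = Rational(-7, 9) ≈ -0.77778)
Function('Q')(J) = Add(Rational(-7, 9), J) (Function('Q')(J) = Add(J, Rational(-7, 9)) = Add(Rational(-7, 9), J))
Mul(Function('Q')(25), Pow(465, -1)) = Mul(Add(Rational(-7, 9), 25), Pow(465, -1)) = Mul(Rational(218, 9), Rational(1, 465)) = Rational(218, 4185)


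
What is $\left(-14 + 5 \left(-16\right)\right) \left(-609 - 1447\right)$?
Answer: $193264$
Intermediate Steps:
$\left(-14 + 5 \left(-16\right)\right) \left(-609 - 1447\right) = \left(-14 - 80\right) \left(-2056\right) = \left(-94\right) \left(-2056\right) = 193264$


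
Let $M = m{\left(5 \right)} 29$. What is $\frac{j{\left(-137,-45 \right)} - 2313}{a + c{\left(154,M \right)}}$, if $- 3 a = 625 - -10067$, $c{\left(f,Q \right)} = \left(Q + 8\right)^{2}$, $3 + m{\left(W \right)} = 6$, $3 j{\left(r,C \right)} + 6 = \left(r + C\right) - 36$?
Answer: $- \frac{7163}{16383} \approx -0.43722$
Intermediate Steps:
$j{\left(r,C \right)} = -14 + \frac{C}{3} + \frac{r}{3}$ ($j{\left(r,C \right)} = -2 + \frac{\left(r + C\right) - 36}{3} = -2 + \frac{\left(C + r\right) - 36}{3} = -2 + \frac{-36 + C + r}{3} = -2 + \left(-12 + \frac{C}{3} + \frac{r}{3}\right) = -14 + \frac{C}{3} + \frac{r}{3}$)
$m{\left(W \right)} = 3$ ($m{\left(W \right)} = -3 + 6 = 3$)
$M = 87$ ($M = 3 \cdot 29 = 87$)
$c{\left(f,Q \right)} = \left(8 + Q\right)^{2}$
$a = -3564$ ($a = - \frac{625 - -10067}{3} = - \frac{625 + 10067}{3} = \left(- \frac{1}{3}\right) 10692 = -3564$)
$\frac{j{\left(-137,-45 \right)} - 2313}{a + c{\left(154,M \right)}} = \frac{\left(-14 + \frac{1}{3} \left(-45\right) + \frac{1}{3} \left(-137\right)\right) - 2313}{-3564 + \left(8 + 87\right)^{2}} = \frac{\left(-14 - 15 - \frac{137}{3}\right) - 2313}{-3564 + 95^{2}} = \frac{- \frac{224}{3} - 2313}{-3564 + 9025} = - \frac{7163}{3 \cdot 5461} = \left(- \frac{7163}{3}\right) \frac{1}{5461} = - \frac{7163}{16383}$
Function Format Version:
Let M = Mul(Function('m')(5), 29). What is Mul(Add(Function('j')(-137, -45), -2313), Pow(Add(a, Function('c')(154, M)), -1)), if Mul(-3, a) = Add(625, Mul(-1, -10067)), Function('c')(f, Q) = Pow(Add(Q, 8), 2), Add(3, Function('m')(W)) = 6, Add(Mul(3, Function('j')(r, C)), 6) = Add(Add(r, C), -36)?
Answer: Rational(-7163, 16383) ≈ -0.43722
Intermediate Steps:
Function('j')(r, C) = Add(-14, Mul(Rational(1, 3), C), Mul(Rational(1, 3), r)) (Function('j')(r, C) = Add(-2, Mul(Rational(1, 3), Add(Add(r, C), -36))) = Add(-2, Mul(Rational(1, 3), Add(Add(C, r), -36))) = Add(-2, Mul(Rational(1, 3), Add(-36, C, r))) = Add(-2, Add(-12, Mul(Rational(1, 3), C), Mul(Rational(1, 3), r))) = Add(-14, Mul(Rational(1, 3), C), Mul(Rational(1, 3), r)))
Function('m')(W) = 3 (Function('m')(W) = Add(-3, 6) = 3)
M = 87 (M = Mul(3, 29) = 87)
Function('c')(f, Q) = Pow(Add(8, Q), 2)
a = -3564 (a = Mul(Rational(-1, 3), Add(625, Mul(-1, -10067))) = Mul(Rational(-1, 3), Add(625, 10067)) = Mul(Rational(-1, 3), 10692) = -3564)
Mul(Add(Function('j')(-137, -45), -2313), Pow(Add(a, Function('c')(154, M)), -1)) = Mul(Add(Add(-14, Mul(Rational(1, 3), -45), Mul(Rational(1, 3), -137)), -2313), Pow(Add(-3564, Pow(Add(8, 87), 2)), -1)) = Mul(Add(Add(-14, -15, Rational(-137, 3)), -2313), Pow(Add(-3564, Pow(95, 2)), -1)) = Mul(Add(Rational(-224, 3), -2313), Pow(Add(-3564, 9025), -1)) = Mul(Rational(-7163, 3), Pow(5461, -1)) = Mul(Rational(-7163, 3), Rational(1, 5461)) = Rational(-7163, 16383)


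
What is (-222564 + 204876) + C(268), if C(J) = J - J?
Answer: -17688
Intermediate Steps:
C(J) = 0
(-222564 + 204876) + C(268) = (-222564 + 204876) + 0 = -17688 + 0 = -17688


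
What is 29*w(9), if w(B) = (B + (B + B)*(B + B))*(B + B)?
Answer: 173826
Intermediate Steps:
w(B) = 2*B*(B + 4*B²) (w(B) = (B + (2*B)*(2*B))*(2*B) = (B + 4*B²)*(2*B) = 2*B*(B + 4*B²))
29*w(9) = 29*(9²*(2 + 8*9)) = 29*(81*(2 + 72)) = 29*(81*74) = 29*5994 = 173826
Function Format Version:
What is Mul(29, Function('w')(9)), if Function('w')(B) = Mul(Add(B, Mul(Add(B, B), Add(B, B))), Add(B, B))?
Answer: 173826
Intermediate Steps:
Function('w')(B) = Mul(2, B, Add(B, Mul(4, Pow(B, 2)))) (Function('w')(B) = Mul(Add(B, Mul(Mul(2, B), Mul(2, B))), Mul(2, B)) = Mul(Add(B, Mul(4, Pow(B, 2))), Mul(2, B)) = Mul(2, B, Add(B, Mul(4, Pow(B, 2)))))
Mul(29, Function('w')(9)) = Mul(29, Mul(Pow(9, 2), Add(2, Mul(8, 9)))) = Mul(29, Mul(81, Add(2, 72))) = Mul(29, Mul(81, 74)) = Mul(29, 5994) = 173826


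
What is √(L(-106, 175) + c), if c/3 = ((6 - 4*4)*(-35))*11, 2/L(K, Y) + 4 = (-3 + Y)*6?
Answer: √3051464314/514 ≈ 107.47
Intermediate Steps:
L(K, Y) = 2/(-22 + 6*Y) (L(K, Y) = 2/(-4 + (-3 + Y)*6) = 2/(-4 + (-18 + 6*Y)) = 2/(-22 + 6*Y))
c = 11550 (c = 3*(((6 - 4*4)*(-35))*11) = 3*(((6 - 16)*(-35))*11) = 3*(-10*(-35)*11) = 3*(350*11) = 3*3850 = 11550)
√(L(-106, 175) + c) = √(1/(-11 + 3*175) + 11550) = √(1/(-11 + 525) + 11550) = √(1/514 + 11550) = √(5936701/514) = √3051464314/514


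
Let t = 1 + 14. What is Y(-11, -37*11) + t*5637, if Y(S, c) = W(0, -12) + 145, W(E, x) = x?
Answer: 84688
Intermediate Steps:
Y(S, c) = 133 (Y(S, c) = -12 + 145 = 133)
t = 15
Y(-11, -37*11) + t*5637 = 133 + 15*5637 = 133 + 84555 = 84688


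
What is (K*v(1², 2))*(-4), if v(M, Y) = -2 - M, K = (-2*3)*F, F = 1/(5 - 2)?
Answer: -24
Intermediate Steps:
F = ⅓ (F = 1/3 = ⅓ ≈ 0.33333)
K = -2 (K = -2*3*(⅓) = -6*⅓ = -2)
(K*v(1², 2))*(-4) = -2*(-2 - 1*1²)*(-4) = -2*(-2 - 1*1)*(-4) = -2*(-2 - 1)*(-4) = -2*(-3)*(-4) = 6*(-4) = -24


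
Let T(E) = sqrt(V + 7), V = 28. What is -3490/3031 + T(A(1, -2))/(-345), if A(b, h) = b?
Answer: -3490/3031 - sqrt(35)/345 ≈ -1.1686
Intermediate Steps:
T(E) = sqrt(35) (T(E) = sqrt(28 + 7) = sqrt(35))
-3490/3031 + T(A(1, -2))/(-345) = -3490/3031 + sqrt(35)/(-345) = -3490*1/3031 + sqrt(35)*(-1/345) = -3490/3031 - sqrt(35)/345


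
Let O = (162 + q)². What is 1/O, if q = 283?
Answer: 1/198025 ≈ 5.0499e-6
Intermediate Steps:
O = 198025 (O = (162 + 283)² = 445² = 198025)
1/O = 1/198025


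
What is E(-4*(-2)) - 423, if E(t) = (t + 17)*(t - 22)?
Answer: -773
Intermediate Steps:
E(t) = (-22 + t)*(17 + t) (E(t) = (17 + t)*(-22 + t) = (-22 + t)*(17 + t))
E(-4*(-2)) - 423 = (-374 + (-4*(-2))² - (-20)*(-2)) - 423 = (-374 + 8² - 5*8) - 423 = (-374 + 64 - 40) - 423 = -350 - 423 = -773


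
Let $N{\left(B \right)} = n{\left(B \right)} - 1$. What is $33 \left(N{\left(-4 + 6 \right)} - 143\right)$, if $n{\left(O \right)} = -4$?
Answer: $-4884$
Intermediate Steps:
$N{\left(B \right)} = -5$ ($N{\left(B \right)} = -4 - 1 = -5$)
$33 \left(N{\left(-4 + 6 \right)} - 143\right) = 33 \left(-5 - 143\right) = 33 \left(-148\right) = -4884$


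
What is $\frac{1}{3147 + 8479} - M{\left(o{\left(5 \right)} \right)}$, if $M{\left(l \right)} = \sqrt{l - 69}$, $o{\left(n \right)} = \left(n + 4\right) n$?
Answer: $\frac{1}{11626} - 2 i \sqrt{6} \approx 8.6014 \cdot 10^{-5} - 4.899 i$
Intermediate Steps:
$o{\left(n \right)} = n \left(4 + n\right)$ ($o{\left(n \right)} = \left(4 + n\right) n = n \left(4 + n\right)$)
$M{\left(l \right)} = \sqrt{-69 + l}$
$\frac{1}{3147 + 8479} - M{\left(o{\left(5 \right)} \right)} = \frac{1}{3147 + 8479} - \sqrt{-69 + 5 \left(4 + 5\right)} = \frac{1}{11626} - \sqrt{-69 + 5 \cdot 9} = \frac{1}{11626} - \sqrt{-69 + 45} = \frac{1}{11626} - \sqrt{-24} = \frac{1}{11626} - 2 i \sqrt{6}$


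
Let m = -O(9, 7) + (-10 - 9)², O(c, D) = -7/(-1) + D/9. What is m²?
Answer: 10106041/81 ≈ 1.2477e+5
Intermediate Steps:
O(c, D) = 7 + D/9 (O(c, D) = -7*(-1) + D*(⅑) = 7 + D/9)
m = 3179/9 (m = -(7 + (⅑)*7) + (-10 - 9)² = -(7 + 7/9) + (-19)² = -1*70/9 + 361 = -70/9 + 361 = 3179/9 ≈ 353.22)
m² = (3179/9)² = 10106041/81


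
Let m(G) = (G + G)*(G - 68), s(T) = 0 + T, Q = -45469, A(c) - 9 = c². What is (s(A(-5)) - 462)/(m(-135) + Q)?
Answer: -428/9341 ≈ -0.045820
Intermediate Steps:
A(c) = 9 + c²
s(T) = T
m(G) = 2*G*(-68 + G) (m(G) = (2*G)*(-68 + G) = 2*G*(-68 + G))
(s(A(-5)) - 462)/(m(-135) + Q) = ((9 + (-5)²) - 462)/(2*(-135)*(-68 - 135) - 45469) = ((9 + 25) - 462)/(2*(-135)*(-203) - 45469) = (34 - 462)/(54810 - 45469) = -428/9341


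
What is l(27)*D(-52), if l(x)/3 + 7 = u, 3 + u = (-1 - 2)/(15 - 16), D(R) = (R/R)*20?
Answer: -420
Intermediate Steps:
D(R) = 20 (D(R) = 1*20 = 20)
u = 0 (u = -3 + (-1 - 2)/(15 - 16) = -3 - 3/(-1) = -3 - 3*(-1) = -3 + 3 = 0)
l(x) = -21 (l(x) = -21 + 3*0 = -21 + 0 = -21)
l(27)*D(-52) = -21*20 = -420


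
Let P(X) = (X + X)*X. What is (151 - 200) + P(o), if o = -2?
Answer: -41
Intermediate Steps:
P(X) = 2*X**2 (P(X) = (2*X)*X = 2*X**2)
(151 - 200) + P(o) = (151 - 200) + 2*(-2)**2 = -49 + 2*4 = -49 + 8 = -41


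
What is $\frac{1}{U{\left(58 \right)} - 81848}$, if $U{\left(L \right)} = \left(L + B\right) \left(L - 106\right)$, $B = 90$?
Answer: $- \frac{1}{88952} \approx -1.1242 \cdot 10^{-5}$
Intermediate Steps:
$U{\left(L \right)} = \left(-106 + L\right) \left(90 + L\right)$ ($U{\left(L \right)} = \left(L + 90\right) \left(L - 106\right) = \left(90 + L\right) \left(-106 + L\right) = \left(-106 + L\right) \left(90 + L\right)$)
$\frac{1}{U{\left(58 \right)} - 81848} = \frac{1}{\left(-9540 + 58^{2} - 928\right) - 81848} = \frac{1}{\left(-9540 + 3364 - 928\right) - 81848} = \frac{1}{-7104 - 81848} = \frac{1}{-88952} = - \frac{1}{88952}$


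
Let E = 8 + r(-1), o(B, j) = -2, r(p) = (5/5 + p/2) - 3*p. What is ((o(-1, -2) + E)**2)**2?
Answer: 130321/16 ≈ 8145.1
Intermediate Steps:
r(p) = 1 - 5*p/2 (r(p) = (5*(1/5) + p*(1/2)) - 3*p = (1 + p/2) - 3*p = 1 - 5*p/2)
E = 23/2 (E = 8 + (1 - 5/2*(-1)) = 8 + (1 + 5/2) = 8 + 7/2 = 23/2 ≈ 11.500)
((o(-1, -2) + E)**2)**2 = ((-2 + 23/2)**2)**2 = ((19/2)**2)**2 = (361/4)**2 = 130321/16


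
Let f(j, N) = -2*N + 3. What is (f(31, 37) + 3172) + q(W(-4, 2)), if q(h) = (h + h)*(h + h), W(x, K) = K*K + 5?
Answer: 3425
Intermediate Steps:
W(x, K) = 5 + K² (W(x, K) = K² + 5 = 5 + K²)
f(j, N) = 3 - 2*N
q(h) = 4*h² (q(h) = (2*h)*(2*h) = 4*h²)
(f(31, 37) + 3172) + q(W(-4, 2)) = ((3 - 2*37) + 3172) + 4*(5 + 2²)² = ((3 - 74) + 3172) + 4*(5 + 4)² = (-71 + 3172) + 4*9² = 3101 + 4*81 = 3101 + 324 = 3425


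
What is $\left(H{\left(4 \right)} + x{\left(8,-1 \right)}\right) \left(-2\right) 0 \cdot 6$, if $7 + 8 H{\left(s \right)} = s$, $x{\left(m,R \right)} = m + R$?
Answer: $0$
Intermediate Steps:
$x{\left(m,R \right)} = R + m$
$H{\left(s \right)} = - \frac{7}{8} + \frac{s}{8}$
$\left(H{\left(4 \right)} + x{\left(8,-1 \right)}\right) \left(-2\right) 0 \cdot 6 = \left(\left(- \frac{7}{8} + \frac{1}{8} \cdot 4\right) + \left(-1 + 8\right)\right) \left(-2\right) 0 \cdot 6 = \left(\left(- \frac{7}{8} + \frac{1}{2}\right) + 7\right) 0 \cdot 6 = \left(- \frac{3}{8} + 7\right) 0 = \frac{53}{8} \cdot 0 = 0$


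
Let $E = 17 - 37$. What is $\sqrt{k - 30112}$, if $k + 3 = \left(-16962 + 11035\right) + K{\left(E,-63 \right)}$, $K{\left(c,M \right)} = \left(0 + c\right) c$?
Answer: $i \sqrt{35642} \approx 188.79 i$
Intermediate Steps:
$E = -20$ ($E = 17 - 37 = -20$)
$K{\left(c,M \right)} = c^{2}$ ($K{\left(c,M \right)} = c c = c^{2}$)
$k = -5530$ ($k = -3 + \left(\left(-16962 + 11035\right) + \left(-20\right)^{2}\right) = -3 + \left(-5927 + 400\right) = -3 - 5527 = -5530$)
$\sqrt{k - 30112} = \sqrt{-5530 - 30112} = \sqrt{-35642} = i \sqrt{35642}$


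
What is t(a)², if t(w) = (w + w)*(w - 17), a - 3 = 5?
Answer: 20736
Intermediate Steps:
a = 8 (a = 3 + 5 = 8)
t(w) = 2*w*(-17 + w) (t(w) = (2*w)*(-17 + w) = 2*w*(-17 + w))
t(a)² = (2*8*(-17 + 8))² = (2*8*(-9))² = (-144)² = 20736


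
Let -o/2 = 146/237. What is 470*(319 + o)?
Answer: 35396170/237 ≈ 1.4935e+5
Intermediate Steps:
o = -292/237 ≈ -1.2321
470*(319 + o) = 470*(319 - 292/237) = 470*(75311/237) = 35396170/237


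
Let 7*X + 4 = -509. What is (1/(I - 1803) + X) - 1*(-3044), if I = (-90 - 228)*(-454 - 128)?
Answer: 3811162042/1282911 ≈ 2970.7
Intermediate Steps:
X = -513/7 (X = -4/7 + (⅐)*(-509) = -4/7 - 509/7 = -513/7 ≈ -73.286)
I = 185076 (I = -318*(-582) = 185076)
(1/(I - 1803) + X) - 1*(-3044) = (1/(185076 - 1803) - 513/7) - 1*(-3044) = (1/183273 - 513/7) + 3044 = -94019042/1282911 + 3044 = 3811162042/1282911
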